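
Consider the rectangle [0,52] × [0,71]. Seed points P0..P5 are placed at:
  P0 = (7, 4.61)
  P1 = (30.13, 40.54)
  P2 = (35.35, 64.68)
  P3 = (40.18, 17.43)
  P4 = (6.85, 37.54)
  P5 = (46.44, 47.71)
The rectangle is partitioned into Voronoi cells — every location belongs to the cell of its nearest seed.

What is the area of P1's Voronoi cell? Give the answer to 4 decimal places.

1. box [0,52]×[0,71]: [(0, 0) (52, 0) (52, 71) (0, 71)]
2. ⊥bis P1·P0 via (18.565,22.575): [(0, 34.5263) (52, 1.0512) (52, 71) (0, 71)]  |A|=2766.9873
3. ⊥bis P1·P2 via (32.74,52.61): [(0, 59.6897) (0, 34.5263) (52, 1.0512) (52, 48.4452)]  |A|=1886.4946
4. ⊥bis P1·P3 via (35.155,28.985): [(0, 59.6897) (0, 34.5263) (19.311, 22.0948) (52, 36.3105) (52, 48.4452)]  |A|=1310.1975
5. ⊥bis P1·P4 via (18.49,39.04): [(16.2827, 56.1687) (20.6013, 22.656) (52, 36.3105) (52, 48.4452)]  |A|=772.3225
6. ⊥bis P1·P5 via (38.285,44.125): [(34.7456, 52.1763) (16.2827, 56.1687) (20.6013, 22.656) (43.3701, 32.5576)]  |A|=566.7962
7. canonical 4-gon: [(34.7456, 52.1763) (16.2827, 56.1687) (20.6013, 22.656) (43.3701, 32.5576)]
8. shoelace: 566.7962

Area of P1's cell: 566.7962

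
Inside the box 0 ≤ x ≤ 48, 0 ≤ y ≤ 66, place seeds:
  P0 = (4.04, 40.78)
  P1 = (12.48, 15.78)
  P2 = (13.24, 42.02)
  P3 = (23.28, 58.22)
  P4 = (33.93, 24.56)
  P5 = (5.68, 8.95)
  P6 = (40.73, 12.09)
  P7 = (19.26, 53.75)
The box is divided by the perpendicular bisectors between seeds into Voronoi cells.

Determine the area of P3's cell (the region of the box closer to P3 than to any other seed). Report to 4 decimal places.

Area of P3's cell: 544.9072

1. box [0,48]×[0,66]: [(0, 0) (48, 0) (48, 66) (0, 66)]
2. ⊥bis P3·P0 via (13.66,49.5): [(0, 64.5699) (48, 11.6157) (48, 66) (0, 66)]  |A|=1339.5457
3. ⊥bis P3·P1 via (17.88,37): [(0, 64.5699) (27.1225, 34.648) (48, 29.3352) (48, 66) (0, 66)]  |A|=1154.5773
4. ⊥bis P3·P2 via (18.26,50.12): [(0, 64.5699) (6.4808, 57.4202) (48, 31.6885) (48, 66) (0, 66)]  |A|=922.8417
5. ⊥bis P3·P4 via (28.605,41.39): [(0, 64.5699) (6.4808, 57.4202) (31.0818, 42.1737) (48, 47.5266) (48, 66) (0, 66)]  |A|=788.8662
6. ⊥bis P3·P5 via (14.48,33.585): [(0, 64.5699) (6.4808, 57.4202) (31.0818, 42.1737) (48, 47.5266) (48, 66) (0, 66)]  |A|=788.8662
7. ⊥bis P3·P6 via (32.005,35.155): [(0, 64.5699) (6.4808, 57.4202) (31.0818, 42.1737) (48, 47.5266) (48, 66) (0, 66)]  |A|=788.8662
8. ⊥bis P3·P7 via (21.27,55.985): [(35.1841, 43.4716) (48, 47.5266) (48, 66) (10.1339, 66)]  |A|=544.9072
9. canonical 4-gon: [(35.1841, 43.4716) (48, 47.5266) (48, 66) (10.1339, 66)]
10. shoelace: 544.9072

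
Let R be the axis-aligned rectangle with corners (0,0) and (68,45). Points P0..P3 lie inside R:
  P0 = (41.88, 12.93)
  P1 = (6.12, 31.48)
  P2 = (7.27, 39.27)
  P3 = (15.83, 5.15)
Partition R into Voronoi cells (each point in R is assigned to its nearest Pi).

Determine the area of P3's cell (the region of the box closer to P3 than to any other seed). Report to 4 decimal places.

Area of P3's cell: 543.5484

1. box [0,68]×[0,45]: [(0, 0) (68, 0) (68, 45) (0, 45)]
2. ⊥bis P3·P0 via (28.855,9.04): [(0, 0) (31.5549, 0) (18.1153, 45) (0, 45)]  |A|=1117.5788
3. ⊥bis P3·P1 via (10.975,18.315): [(0, 14.2676) (0, 0) (31.5549, 0) (24.5859, 23.3344)]  |A|=543.5484
4. ⊥bis P3·P2 via (11.55,22.21): [(0, 14.2676) (0, 0) (31.5549, 0) (24.5859, 23.3344)]  |A|=543.5484
5. canonical 4-gon: [(0, 14.2676) (0, 0) (31.5549, 0) (24.5859, 23.3344)]
6. shoelace: 543.5484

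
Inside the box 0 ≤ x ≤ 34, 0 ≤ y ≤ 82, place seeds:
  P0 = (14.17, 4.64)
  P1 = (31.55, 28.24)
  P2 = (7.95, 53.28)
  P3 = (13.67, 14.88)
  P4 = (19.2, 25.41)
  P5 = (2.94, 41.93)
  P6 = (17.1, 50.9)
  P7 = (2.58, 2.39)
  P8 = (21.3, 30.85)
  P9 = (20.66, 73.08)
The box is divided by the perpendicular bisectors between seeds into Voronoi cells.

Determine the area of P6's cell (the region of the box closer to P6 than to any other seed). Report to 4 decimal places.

Area of P6's cell: 407.6010

1. box [0,34]×[0,82]: [(0, 0) (34, 0) (34, 82) (0, 82)]
2. ⊥bis P6·P0 via (15.635,27.77): [(0, 28.7603) (34, 26.6068) (34, 82) (0, 82)]  |A|=1846.7595
3. ⊥bis P6·P1 via (24.325,39.57): [(0, 28.7603) (6.7074, 28.3355) (34, 45.7396) (34, 82) (0, 82)]  |A|=1585.6669
4. ⊥bis P6·P2 via (12.525,52.09): [(6.3521, 28.358) (6.7074, 28.3355) (34, 45.7396) (34, 82) (20.3049, 82)]  |A|=871.9783
5. ⊥bis P6·P3 via (15.385,32.89): [(7.7207, 33.6198) (14.0491, 33.0172) (34, 45.7396) (34, 82) (20.3049, 82)]  |A|=854.002
6. ⊥bis P6·P4 via (18.15,38.155): [(8.6978, 37.3763) (22.693, 38.5293) (34, 45.7396) (34, 82) (20.3049, 82)]  |A|=808.2335
7. ⊥bis P6·P5 via (10.02,46.415): [(10.7494, 45.2636) (15.3962, 37.9281) (22.693, 38.5293) (34, 45.7396) (34, 82) (20.3049, 82)]  |A|=782.3834
8. ⊥bis P6·P7 via (9.84,26.645): [(10.7494, 45.2636) (15.3962, 37.9281) (22.693, 38.5293) (34, 45.7396) (34, 82) (20.3049, 82)]  |A|=782.3834
9. ⊥bis P6·P8 via (19.2,40.875): [(10.7494, 45.2636) (14.1938, 39.8263) (29.8797, 43.1121) (34, 45.7396) (34, 82) (20.3049, 82)]  |A|=750.9607
10. ⊥bis P6·P9 via (18.88,61.99): [(15.2516, 62.5724) (10.7494, 45.2636) (14.1938, 39.8263) (29.8797, 43.1121) (34, 45.7396) (34, 59.5632)]  |A|=407.601
11. canonical 6-gon: [(15.2516, 62.5724) (10.7494, 45.2636) (14.1938, 39.8263) (29.8797, 43.1121) (34, 45.7396) (34, 59.5632)]
12. shoelace: 407.601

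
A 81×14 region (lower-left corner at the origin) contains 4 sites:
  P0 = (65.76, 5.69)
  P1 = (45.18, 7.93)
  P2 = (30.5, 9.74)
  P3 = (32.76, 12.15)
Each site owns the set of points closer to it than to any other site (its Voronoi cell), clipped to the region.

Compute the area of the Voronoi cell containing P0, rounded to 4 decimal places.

Area of P0's cell: 357.1305

1. box [0,81]×[0,14]: [(0, 0) (81, 0) (81, 14) (0, 14)]
2. ⊥bis P0·P1 via (55.47,6.81): [(54.7288, 0) (81, 0) (81, 14) (56.2526, 14)]  |A|=357.1305
3. ⊥bis P0·P2 via (48.13,7.715): [(54.7288, 0) (81, 0) (81, 14) (56.2526, 14)]  |A|=357.1305
4. ⊥bis P0·P3 via (49.26,8.92): [(54.7288, 0) (81, 0) (81, 14) (56.2526, 14)]  |A|=357.1305
5. canonical 4-gon: [(54.7288, 0) (81, 0) (81, 14) (56.2526, 14)]
6. shoelace: 357.1305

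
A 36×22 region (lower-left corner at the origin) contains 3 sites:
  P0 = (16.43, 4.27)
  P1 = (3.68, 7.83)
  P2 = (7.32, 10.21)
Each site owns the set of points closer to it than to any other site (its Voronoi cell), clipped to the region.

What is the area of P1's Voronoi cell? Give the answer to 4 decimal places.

Area of P1's cell: 94.4148

1. box [0,36]×[0,22]: [(0, 0) (36, 0) (36, 22) (0, 22)]
2. ⊥bis P1·P0 via (10.055,6.05): [(0, 0) (8.3657, 0) (14.5085, 22) (0, 22)]  |A|=251.6166
3. ⊥bis P1·P2 via (5.5,9.02): [(0, 17.4318) (0, 0) (8.3657, 0) (9.273, 3.2495)]  |A|=94.4148
4. canonical 4-gon: [(0, 17.4318) (0, 0) (8.3657, 0) (9.273, 3.2495)]
5. shoelace: 94.4148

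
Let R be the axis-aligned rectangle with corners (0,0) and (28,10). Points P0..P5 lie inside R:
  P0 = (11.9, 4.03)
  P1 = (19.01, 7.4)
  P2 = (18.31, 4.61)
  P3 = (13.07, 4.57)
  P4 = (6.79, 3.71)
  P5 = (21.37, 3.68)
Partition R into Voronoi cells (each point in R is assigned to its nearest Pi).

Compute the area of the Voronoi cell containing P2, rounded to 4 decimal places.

Area of P2's cell: 23.5246

1. box [0,28]×[0,10]: [(0, 0) (28, 0) (28, 10) (0, 10)]
2. ⊥bis P2·P0 via (15.105,4.32): [(15.4959, 0) (28, 0) (28, 10) (14.5911, 10)]  |A|=129.5653
3. ⊥bis P2·P1 via (18.66,6.005): [(14.8664, 6.9568) (15.4959, 0) (28, 0) (28, 3.6616)]  |A|=67.5394
4. ⊥bis P2·P3 via (15.69,4.59): [(15.6735, 6.7543) (15.725, 0) (28, 0) (28, 3.6616)]  |A|=64.022
5. ⊥bis P2·P4 via (12.55,4.16): [(15.6735, 6.7543) (15.725, 0) (28, 0) (28, 3.6616)]  |A|=64.022
6. ⊥bis P2·P5 via (19.84,4.145): [(20.2816, 5.5981) (15.6735, 6.7543) (15.725, 0) (18.5802, 0)]  |A|=23.5246
7. canonical 4-gon: [(20.2816, 5.5981) (15.6735, 6.7543) (15.725, 0) (18.5802, 0)]
8. shoelace: 23.5246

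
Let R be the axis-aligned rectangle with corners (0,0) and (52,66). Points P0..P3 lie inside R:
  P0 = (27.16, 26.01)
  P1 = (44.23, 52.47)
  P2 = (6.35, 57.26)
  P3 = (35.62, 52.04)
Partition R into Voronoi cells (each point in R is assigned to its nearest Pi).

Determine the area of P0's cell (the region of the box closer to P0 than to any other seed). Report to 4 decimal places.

Area of P0's cell: 1922.7096

1. box [0,52]×[0,66]: [(0, 0) (52, 0) (52, 66) (0, 66)]
2. ⊥bis P0·P1 via (35.695,39.24): [(0, 62.2677) (0, 0) (52, 0) (52, 28.7212)]  |A|=2365.7132
3. ⊥bis P0·P2 via (16.755,41.635): [(24.248, 46.6247) (0, 30.4775) (0, 0) (52, 0) (52, 28.7212)]  |A|=1980.2885
4. ⊥bis P0·P3 via (31.39,39.025): [(40.7375, 35.987) (18.9212, 43.0775) (0, 30.4775) (0, 0) (52, 0) (52, 28.7212)]  |A|=1922.7096
5. canonical 6-gon: [(40.7375, 35.987) (18.9212, 43.0775) (0, 30.4775) (0, 0) (52, 0) (52, 28.7212)]
6. shoelace: 1922.7096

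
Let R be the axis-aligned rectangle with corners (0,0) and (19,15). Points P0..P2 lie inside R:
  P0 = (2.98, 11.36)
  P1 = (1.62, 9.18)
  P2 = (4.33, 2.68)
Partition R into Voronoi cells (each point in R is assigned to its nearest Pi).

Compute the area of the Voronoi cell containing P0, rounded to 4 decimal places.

1. box [0,19]×[0,15]: [(0, 0) (19, 0) (19, 15) (0, 15)]
2. ⊥bis P0·P1 via (2.3,10.27): [(0, 11.7049) (18.7622, 0) (19, 0) (19, 15) (0, 15)]  |A|=175.1955
3. ⊥bis P0·P2 via (3.655,7.02): [(0, 11.7049) (6.7404, 7.4999) (19, 9.4066) (19, 15) (0, 15)]  |A|=116.643
4. canonical 5-gon: [(0, 11.7049) (6.7404, 7.4999) (19, 9.4066) (19, 15) (0, 15)]
5. shoelace: 116.643

Area of P0's cell: 116.6430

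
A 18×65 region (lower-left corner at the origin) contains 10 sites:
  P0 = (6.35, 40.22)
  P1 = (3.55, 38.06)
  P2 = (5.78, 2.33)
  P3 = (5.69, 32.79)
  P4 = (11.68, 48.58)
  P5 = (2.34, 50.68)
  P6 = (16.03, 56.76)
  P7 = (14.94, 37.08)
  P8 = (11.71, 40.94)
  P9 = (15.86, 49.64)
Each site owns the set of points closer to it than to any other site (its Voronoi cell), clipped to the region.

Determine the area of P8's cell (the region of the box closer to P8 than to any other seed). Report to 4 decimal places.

1. box [0,18]×[0,65]: [(0, 0) (18, 0) (18, 65) (0, 65)]
2. ⊥bis P8·P0 via (9.03,40.58): [(14.481, 0) (18, 0) (18, 65) (5.7497, 65)]  |A|=512.5007
3. ⊥bis P8·P1 via (7.63,39.5): [(10.1245, 32.4324) (18, 10.1183) (18, 65) (5.7497, 65)]  |A|=415.593
4. ⊥bis P8·P2 via (8.745,21.635): [(10.1245, 32.4324) (14.2328, 20.7921) (18, 20.2136) (18, 65) (5.7497, 65)]  |A|=396.5775
5. ⊥bis P8·P3 via (8.7,36.865): [(9.6203, 36.1852) (18, 29.9956) (18, 65) (5.7497, 65)]  |A|=323.1576
6. ⊥bis P8·P4 via (11.695,44.76): [(8.4702, 44.7473) (9.6203, 36.1852) (18, 29.9956) (18, 44.7848)]  |A|=102.7835
7. ⊥bis P8·P5 via (7.025,45.81): [(8.4702, 44.7473) (9.6203, 36.1852) (18, 29.9956) (18, 44.7848)]  |A|=102.7835
8. ⊥bis P8·P6 via (13.87,48.85): [(8.4702, 44.7473) (9.6203, 36.1852) (18, 29.9956) (18, 44.7848)]  |A|=102.7835
9. ⊥bis P8·P7 via (13.325,39.01): [(8.4702, 44.7473) (9.6203, 36.1852) (9.795, 36.0562) (18, 42.922) (18, 44.7848)]  |A|=49.753
10. ⊥bis P8·P9 via (13.785,45.29): [(14.8699, 44.7725) (8.4702, 44.7473) (9.6203, 36.1852) (9.795, 36.0562) (18, 42.922) (18, 43.2794)]  |A|=47.397
11. canonical 6-gon: [(14.8699, 44.7725) (8.4702, 44.7473) (9.6203, 36.1852) (9.795, 36.0562) (18, 42.922) (18, 43.2794)]
12. shoelace: 47.397

Area of P8's cell: 47.3970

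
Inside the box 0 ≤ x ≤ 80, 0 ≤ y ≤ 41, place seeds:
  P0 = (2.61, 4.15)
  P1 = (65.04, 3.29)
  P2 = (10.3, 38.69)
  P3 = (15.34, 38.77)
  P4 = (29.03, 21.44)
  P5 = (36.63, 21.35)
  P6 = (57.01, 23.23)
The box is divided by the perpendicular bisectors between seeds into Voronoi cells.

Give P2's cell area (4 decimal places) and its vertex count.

1. box [0,80]×[0,41]: [(0, 0) (80, 0) (80, 41) (0, 41)]
2. ⊥bis P2·P0 via (6.455,21.42): [(0, 22.8571) (80, 5.0459) (80, 41) (0, 41)]  |A|=2163.8778
3. ⊥bis P2·P1 via (37.67,20.99): [(0, 22.8571) (33.9844, 15.2908) (50.6103, 41) (0, 41)]  |A|=958.8615
4. ⊥bis P2·P3 via (12.82,38.73): [(0, 22.8571) (13.1183, 19.9365) (12.784, 41) (0, 41)]  |A|=253.6395
5. ⊥bis P2·P4 via (19.665,30.065): [(0, 22.8571) (10.8101, 20.4504) (13.0712, 22.9055) (12.784, 41) (0, 41)]  |A|=250.2251
6. ⊥bis P2·P5 via (23.465,30.02): [(0, 22.8571) (10.8101, 20.4504) (13.0712, 22.9055) (12.784, 41) (0, 41)]  |A|=250.2251
7. ⊥bis P2·P6 via (33.655,30.96): [(0, 22.8571) (10.8101, 20.4504) (13.0712, 22.9055) (12.784, 41) (0, 41)]  |A|=250.2251
8. canonical 5-gon: [(0, 22.8571) (10.8101, 20.4504) (13.0712, 22.9055) (12.784, 41) (0, 41)]
9. shoelace: 250.2251

Area of P2's cell: 250.2251 (5 vertices)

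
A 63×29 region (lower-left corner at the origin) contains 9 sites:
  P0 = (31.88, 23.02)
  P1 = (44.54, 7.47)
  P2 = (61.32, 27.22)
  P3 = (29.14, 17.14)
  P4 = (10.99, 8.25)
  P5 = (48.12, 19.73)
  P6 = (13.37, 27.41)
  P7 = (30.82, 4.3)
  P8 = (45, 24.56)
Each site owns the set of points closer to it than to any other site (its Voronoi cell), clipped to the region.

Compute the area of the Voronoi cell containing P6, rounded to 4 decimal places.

Area of P6's cell: 233.3062

1. box [0,63]×[0,29]: [(0, 0) (63, 0) (63, 29) (0, 29)]
2. ⊥bis P6·P0 via (22.625,25.215): [(0, 0) (16.6448, 0) (23.5227, 29) (0, 29)]  |A|=582.4283
3. ⊥bis P6·P1 via (28.955,17.44): [(0, 0) (16.6448, 0) (23.5227, 29) (0, 29)]  |A|=582.4283
4. ⊥bis P6·P2 via (37.345,27.315): [(0, 0) (16.6448, 0) (23.5227, 29) (0, 29)]  |A|=582.4283
5. ⊥bis P6·P3 via (21.255,22.275): [(0, 0) (6.7487, 0) (22.313, 23.8997) (23.5227, 29) (0, 29)]  |A|=464.1718
6. ⊥bis P6·P4 via (12.18,17.83): [(0, 19.343) (17.8977, 17.1198) (22.313, 23.8997) (23.5227, 29) (0, 29)]  |A|=233.3062
7. ⊥bis P6·P5 via (30.745,23.57): [(0, 19.343) (17.8977, 17.1198) (22.313, 23.8997) (23.5227, 29) (0, 29)]  |A|=233.3062
8. ⊥bis P6·P7 via (22.095,15.855): [(0, 19.343) (17.8977, 17.1198) (22.313, 23.8997) (23.5227, 29) (0, 29)]  |A|=233.3062
9. ⊥bis P6·P8 via (29.185,25.985): [(0, 19.343) (17.8977, 17.1198) (22.313, 23.8997) (23.5227, 29) (0, 29)]  |A|=233.3062
10. canonical 5-gon: [(0, 19.343) (17.8977, 17.1198) (22.313, 23.8997) (23.5227, 29) (0, 29)]
11. shoelace: 233.3062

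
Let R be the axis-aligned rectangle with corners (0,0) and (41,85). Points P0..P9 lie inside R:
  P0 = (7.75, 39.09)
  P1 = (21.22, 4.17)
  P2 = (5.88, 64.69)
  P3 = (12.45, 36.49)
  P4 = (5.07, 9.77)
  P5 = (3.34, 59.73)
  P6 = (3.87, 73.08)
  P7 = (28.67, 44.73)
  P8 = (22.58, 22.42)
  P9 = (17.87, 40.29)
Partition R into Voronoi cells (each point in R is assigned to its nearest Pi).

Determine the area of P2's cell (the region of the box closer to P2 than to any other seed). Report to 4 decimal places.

1. box [0,41]×[0,85]: [(0, 0) (41, 0) (41, 85) (0, 85)]
2. ⊥bis P2·P0 via (6.815,51.89): [(0, 51.3922) (41, 54.3871) (41, 85) (0, 85)]  |A|=1316.5245
3. ⊥bis P2·P1 via (13.55,34.43): [(0, 51.3922) (41, 54.3871) (41, 85) (0, 85)]  |A|=1316.5245
4. ⊥bis P2·P3 via (9.165,50.59): [(0, 51.3922) (18.3668, 52.7338) (41, 58.0069) (41, 85) (0, 85)]  |A|=1275.561
5. ⊥bis P2·P4 via (5.475,37.23): [(0, 51.3922) (18.3668, 52.7338) (41, 58.0069) (41, 85) (0, 85)]  |A|=1275.561
6. ⊥bis P2·P5 via (4.61,62.21): [(0, 64.5708) (21.63, 53.4941) (41, 58.0069) (41, 85) (0, 85)]  |A|=1128.2416
7. ⊥bis P2·P6 via (4.875,68.885): [(0, 67.7171) (0, 64.5708) (21.63, 53.4941) (41, 58.0069) (41, 77.5395)]  |A|=621.0017
8. ⊥bis P2·P7 via (17.275,54.71): [(36.279, 76.4085) (0, 67.7171) (0, 64.5708) (17.8883, 55.4102)]  |A|=329.1187
9. ⊥bis P2·P8 via (14.23,43.555): [(36.279, 76.4085) (0, 67.7171) (0, 64.5708) (17.8883, 55.4102)]  |A|=329.1187
10. ⊥bis P2·P9 via (11.875,52.49): [(17.9416, 55.4711) (36.279, 76.4085) (0, 67.7171) (0, 64.5708) (17.8537, 55.4279)]  |A|=329.1172
11. canonical 5-gon: [(17.9416, 55.4711) (36.279, 76.4085) (0, 67.7171) (0, 64.5708) (17.8537, 55.4279)]
12. shoelace: 329.1172

Area of P2's cell: 329.1172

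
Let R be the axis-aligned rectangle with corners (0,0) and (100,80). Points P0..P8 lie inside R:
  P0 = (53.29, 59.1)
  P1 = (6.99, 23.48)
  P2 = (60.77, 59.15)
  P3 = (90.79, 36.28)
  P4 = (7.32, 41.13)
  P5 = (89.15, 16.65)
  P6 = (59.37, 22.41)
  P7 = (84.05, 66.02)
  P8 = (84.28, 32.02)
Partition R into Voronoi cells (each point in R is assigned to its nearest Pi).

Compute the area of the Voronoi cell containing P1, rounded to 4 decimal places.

Area of P1's cell: 1061.4534

1. box [0,100]×[0,80]: [(0, 0) (100, 0) (100, 80) (0, 80)]
2. ⊥bis P1·P0 via (30.14,41.29): [(0, 0) (61.9057, 0) (0.3592, 80) (0, 80)]  |A|=2490.5949
3. ⊥bis P1·P2 via (33.88,41.315): [(0, 0) (61.2825, 0) (57.386, 5.8749) (0.3592, 80) (0, 80)]  |A|=2488.7644
4. ⊥bis P1·P3 via (48.89,29.88): [(0, 0) (53.454, 0) (51.3603, 13.7072) (0.3592, 80) (0, 80)]  |A|=2432.6708
5. ⊥bis P1·P4 via (7.155,32.305): [(0, 32.4388) (0, 0) (53.454, 0) (51.3603, 13.7072) (37.4888, 31.7379)]  |A|=1532.4969
6. ⊥bis P1·P5 via (48.07,20.065): [(0, 32.4388) (0, 0) (46.402, 0) (47.9139, 18.187) (37.4888, 31.7379)]  |A|=1449.4388
7. ⊥bis P1·P6 via (33.18,22.945): [(33.3612, 31.815) (0, 32.4388) (0, 0) (32.7113, 0)]  |A|=1061.4534
8. ⊥bis P1·P7 via (45.52,44.75): [(33.3612, 31.815) (0, 32.4388) (0, 0) (32.7113, 0)]  |A|=1061.4534
9. ⊥bis P1·P8 via (45.635,27.75): [(33.3612, 31.815) (0, 32.4388) (0, 0) (32.7113, 0)]  |A|=1061.4534
10. canonical 4-gon: [(33.3612, 31.815) (0, 32.4388) (0, 0) (32.7113, 0)]
11. shoelace: 1061.4534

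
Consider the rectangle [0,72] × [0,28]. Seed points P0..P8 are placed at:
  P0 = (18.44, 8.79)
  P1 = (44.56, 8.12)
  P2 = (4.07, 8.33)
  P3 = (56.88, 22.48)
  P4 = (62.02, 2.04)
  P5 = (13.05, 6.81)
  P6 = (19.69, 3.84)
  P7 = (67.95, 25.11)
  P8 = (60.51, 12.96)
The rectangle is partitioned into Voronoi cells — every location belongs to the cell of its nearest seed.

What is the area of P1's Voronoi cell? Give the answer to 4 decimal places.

Area of P1's cell: 458.8209

1. box [0,72]×[0,28]: [(0, 0) (72, 0) (72, 28) (0, 28)]
2. ⊥bis P1·P0 via (31.5,8.455): [(31.2831, 0) (72, 0) (72, 28) (32.0013, 28)]  |A|=1130.0175
3. ⊥bis P1·P2 via (24.315,8.225): [(31.2831, 0) (72, 0) (72, 28) (32.0013, 28)]  |A|=1130.0175
4. ⊥bis P1·P3 via (50.72,15.3): [(31.2831, 0) (68.5534, 0) (35.9171, 28) (32.0013, 28)]  |A|=576.6047
5. ⊥bis P1·P4 via (53.29,5.08): [(31.2831, 0) (51.521, 0) (55.439, 11.2514) (35.9171, 28) (32.0013, 28)]  |A|=480.7857
6. ⊥bis P1·P5 via (28.805,7.465): [(31.2831, 0) (51.521, 0) (55.439, 11.2514) (35.9171, 28) (32.0013, 28)]  |A|=480.7857
7. ⊥bis P1·P6 via (32.125,5.98): [(31.5258, 9.4617) (33.1541, 0) (51.521, 0) (55.439, 11.2514) (35.9171, 28) (32.0013, 28)]  |A|=471.9343
8. ⊥bis P1·P7 via (56.255,16.615): [(31.5258, 9.4617) (33.1541, 0) (51.521, 0) (55.439, 11.2514) (35.9171, 28) (32.0013, 28)]  |A|=471.9343
9. ⊥bis P1·P8 via (52.535,10.54): [(31.5258, 9.4617) (33.1541, 0) (51.521, 0) (53.7719, 6.4639) (51.221, 14.8702) (35.9171, 28) (32.0013, 28)]  |A|=458.8209
10. canonical 7-gon: [(31.5258, 9.4617) (33.1541, 0) (51.521, 0) (53.7719, 6.4639) (51.221, 14.8702) (35.9171, 28) (32.0013, 28)]
11. shoelace: 458.8209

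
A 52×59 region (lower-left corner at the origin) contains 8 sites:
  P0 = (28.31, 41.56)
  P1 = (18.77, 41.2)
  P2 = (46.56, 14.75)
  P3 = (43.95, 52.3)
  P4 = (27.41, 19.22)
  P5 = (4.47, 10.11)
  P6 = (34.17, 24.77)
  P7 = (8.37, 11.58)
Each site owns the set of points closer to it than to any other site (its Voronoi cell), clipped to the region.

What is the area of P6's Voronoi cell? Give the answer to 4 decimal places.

1. box [0,52]×[0,59]: [(0, 0) (52, 0) (52, 59) (0, 59)]
2. ⊥bis P6·P0 via (31.24,33.165): [(0, 22.2617) (0, 0) (52, 0) (52, 40.4106)]  |A|=1629.4798
3. ⊥bis P6·P1 via (26.47,32.985): [(23.9461, 30.6193) (0, 8.1744) (0, 0) (52, 0) (52, 40.4106)]  |A|=1460.8122
4. ⊥bis P6·P2 via (40.365,19.76): [(23.9461, 30.6193) (0, 8.1744) (0, 0) (24.3848, 0) (52, 34.147) (52, 40.4106)]  |A|=989.3235
5. ⊥bis P6·P3 via (39.06,38.535): [(42.8096, 37.203) (23.9461, 30.6193) (0, 8.1744) (0, 0) (24.3848, 0) (51.8688, 33.9847)]  |A|=959.5945
6. ⊥bis P6·P4 via (30.79,21.995): [(42.8096, 37.203) (23.9461, 30.6193) (23.8123, 30.4939) (36.5242, 15.0107) (51.8688, 33.9847)]  |A|=301.0897
7. ⊥bis P6·P5 via (19.32,17.44): [(42.8096, 37.203) (23.9461, 30.6193) (23.8123, 30.4939) (36.5242, 15.0107) (51.8688, 33.9847)]  |A|=301.0897
8. ⊥bis P6·P7 via (21.27,18.175): [(42.8096, 37.203) (23.9461, 30.6193) (23.8123, 30.4939) (36.5242, 15.0107) (51.8688, 33.9847)]  |A|=301.0897
9. canonical 5-gon: [(42.8096, 37.203) (23.9461, 30.6193) (23.8123, 30.4939) (36.5242, 15.0107) (51.8688, 33.9847)]
10. shoelace: 301.0897

Area of P6's cell: 301.0897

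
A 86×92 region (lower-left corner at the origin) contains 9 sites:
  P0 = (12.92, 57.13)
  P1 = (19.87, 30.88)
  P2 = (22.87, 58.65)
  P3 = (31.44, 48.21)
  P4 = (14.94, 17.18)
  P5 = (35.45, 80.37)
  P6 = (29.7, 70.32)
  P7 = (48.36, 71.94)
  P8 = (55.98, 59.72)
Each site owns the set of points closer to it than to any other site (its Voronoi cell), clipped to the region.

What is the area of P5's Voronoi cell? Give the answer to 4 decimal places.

Area of P5's cell: 495.6929

1. box [0,86]×[0,92]: [(0, 0) (86, 0) (86, 92) (0, 92)]
2. ⊥bis P5·P0 via (24.185,68.75): [(86, 8.8235) (86, 92) (0.2023, 92)]  |A|=3568.1759
3. ⊥bis P5·P1 via (27.66,55.625): [(42.5631, 50.9333) (86, 37.2589) (86, 92) (0.2023, 92)]  |A|=2950.6031
4. ⊥bis P5·P2 via (29.16,69.51): [(14.8541, 77.7958) (83.4655, 38.0568) (86, 37.2589) (86, 92) (0.2023, 92)]  |A|=2579.6311
5. ⊥bis P5·P3 via (33.445,64.29): [(14.8541, 77.7958) (39.4696, 63.5388) (86, 57.737) (86, 92) (0.2023, 92)]  |A|=2088.465
6. ⊥bis P5·P4 via (25.195,48.775): [(14.8541, 77.7958) (39.4696, 63.5388) (86, 57.737) (86, 92) (0.2023, 92)]  |A|=2088.465
7. ⊥bis P5·P6 via (32.575,75.345): [(57.0392, 61.3481) (86, 57.737) (86, 92) (3.465, 92)]  |A|=1761.0717
8. ⊥bis P5·P7 via (41.905,76.155): [(38.9823, 71.6791) (52.2515, 92) (3.465, 92)]  |A|=495.6929
9. ⊥bis P5·P8 via (45.715,70.045): [(38.9823, 71.6791) (52.2515, 92) (3.465, 92)]  |A|=495.6929
10. canonical 3-gon: [(38.9823, 71.6791) (52.2515, 92) (3.465, 92)]
11. shoelace: 495.6929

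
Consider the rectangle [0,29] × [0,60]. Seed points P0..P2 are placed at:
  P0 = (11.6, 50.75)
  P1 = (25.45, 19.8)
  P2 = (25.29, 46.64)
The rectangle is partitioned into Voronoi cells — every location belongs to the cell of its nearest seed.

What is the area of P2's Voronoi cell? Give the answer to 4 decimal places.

Area of P2's cell: 299.7865

1. box [0,29]×[0,60]: [(0, 0) (29, 0) (29, 60) (0, 60)]
2. ⊥bis P2·P0 via (18.445,48.695): [(3.8258, 0) (29, 0) (29, 60) (21.839, 60)]  |A|=970.0558
3. ⊥bis P2·P1 via (25.37,33.22): [(13.7784, 33.1509) (29, 33.2416) (29, 60) (21.839, 60)]  |A|=299.7865
4. canonical 4-gon: [(13.7784, 33.1509) (29, 33.2416) (29, 60) (21.839, 60)]
5. shoelace: 299.7865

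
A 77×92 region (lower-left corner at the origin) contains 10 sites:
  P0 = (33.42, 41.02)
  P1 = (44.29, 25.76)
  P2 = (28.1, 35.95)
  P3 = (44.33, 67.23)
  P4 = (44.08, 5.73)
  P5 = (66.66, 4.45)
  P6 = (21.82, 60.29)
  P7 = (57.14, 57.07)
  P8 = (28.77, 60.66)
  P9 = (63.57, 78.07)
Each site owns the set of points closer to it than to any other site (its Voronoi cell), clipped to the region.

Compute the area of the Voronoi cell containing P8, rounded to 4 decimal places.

1. box [0,77]×[0,92]: [(0, 0) (77, 0) (77, 92) (0, 92)]
2. ⊥bis P8·P0 via (31.095,50.84): [(0, 43.4779) (77, 61.7085) (77, 92) (0, 92)]  |A|=3034.322
3. ⊥bis P8·P1 via (36.53,43.21): [(0, 43.4779) (77, 61.7085) (77, 92) (0, 92)]  |A|=3034.322
4. ⊥bis P8·P2 via (28.435,48.305): [(0, 49.076) (21.2149, 48.5008) (77, 61.7085) (77, 92) (0, 92)]  |A|=2974.9404
5. ⊥bis P8·P3 via (36.55,63.945): [(0, 49.076) (21.2149, 48.5008) (41.0847, 53.2052) (24.7042, 92) (0, 92)]  |A|=1416.5739
6. ⊥bis P8·P4 via (36.425,33.195): [(0, 49.076) (21.2149, 48.5008) (41.0847, 53.2052) (24.7042, 92) (0, 92)]  |A|=1416.5739
7. ⊥bis P8·P5 via (47.715,32.555): [(0, 49.076) (21.2149, 48.5008) (41.0847, 53.2052) (24.7042, 92) (0, 92)]  |A|=1416.5739
8. ⊥bis P8·P6 via (25.295,60.475): [(25.8738, 49.6038) (41.0847, 53.2052) (24.7042, 92) (23.6167, 92)]  |A|=347.6022
9. ⊥bis P8·P7 via (42.955,58.865): [(25.8738, 49.6038) (41.0847, 53.2052) (24.7042, 92) (23.6167, 92)]  |A|=347.6022
10. ⊥bis P8·P9 via (46.17,69.365): [(25.8738, 49.6038) (41.0847, 53.2052) (24.7042, 92) (23.6167, 92)]  |A|=347.6022
11. canonical 4-gon: [(25.8738, 49.6038) (41.0847, 53.2052) (24.7042, 92) (23.6167, 92)]
12. shoelace: 347.6022

Area of P8's cell: 347.6022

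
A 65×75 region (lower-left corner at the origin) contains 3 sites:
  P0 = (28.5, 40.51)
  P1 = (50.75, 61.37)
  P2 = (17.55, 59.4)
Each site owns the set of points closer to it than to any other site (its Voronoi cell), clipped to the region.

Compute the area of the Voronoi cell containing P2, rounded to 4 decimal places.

1. box [0,65]×[0,75]: [(0, 0) (65, 0) (65, 75) (0, 75)]
2. ⊥bis P2·P0 via (23.025,49.955): [(0, 36.6081) (65, 74.2867) (65, 75) (0, 75)]  |A|=1270.9196
3. ⊥bis P2·P1 via (34.15,60.385): [(0, 36.6081) (34.3784, 56.5362) (33.2828, 75) (0, 75)]  |A|=967.1891
4. canonical 4-gon: [(0, 36.6081) (34.3784, 56.5362) (33.2828, 75) (0, 75)]
5. shoelace: 967.1891

Area of P2's cell: 967.1891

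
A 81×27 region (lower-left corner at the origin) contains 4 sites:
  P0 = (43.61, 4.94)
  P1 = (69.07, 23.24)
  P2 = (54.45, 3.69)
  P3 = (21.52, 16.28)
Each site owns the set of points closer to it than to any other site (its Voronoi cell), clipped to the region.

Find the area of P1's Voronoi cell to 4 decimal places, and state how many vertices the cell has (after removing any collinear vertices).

1. box [0,81]×[0,27]: [(0, 0) (81, 0) (81, 27) (0, 27)]
2. ⊥bis P1·P0 via (56.34,14.09): [(66.4675, 0) (81, 0) (81, 27) (47.0606, 27)]  |A|=654.3699
3. ⊥bis P1·P2 via (61.76,13.465): [(51.012, 21.5027) (79.7655, 0) (81, 0) (81, 27) (47.0606, 27)]  |A|=511.3989
4. ⊥bis P1·P3 via (45.295,19.76): [(51.012, 21.5027) (79.7655, 0) (81, 0) (81, 27) (47.0606, 27)]  |A|=511.3989
5. canonical 5-gon: [(51.012, 21.5027) (79.7655, 0) (81, 0) (81, 27) (47.0606, 27)]
6. shoelace: 511.3989

Area of P1's cell: 511.3989 (5 vertices)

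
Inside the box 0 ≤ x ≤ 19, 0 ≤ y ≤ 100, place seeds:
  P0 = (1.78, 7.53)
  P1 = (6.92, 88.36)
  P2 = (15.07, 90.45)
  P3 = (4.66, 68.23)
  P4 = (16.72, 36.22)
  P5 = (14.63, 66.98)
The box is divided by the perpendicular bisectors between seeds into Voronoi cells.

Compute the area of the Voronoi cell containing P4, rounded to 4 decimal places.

Area of P4's cell: 550.4302

1. box [0,19]×[0,100]: [(0, 0) (19, 0) (19, 100) (0, 100)]
2. ⊥bis P4·P0 via (9.25,21.875): [(0, 26.6918) (19, 16.7978) (19, 100) (0, 100)]  |A|=1486.8485
3. ⊥bis P4·P1 via (11.82,62.29): [(0, 60.0684) (0, 26.6918) (19, 16.7978) (19, 63.6395)]  |A|=762.0734
4. ⊥bis P4·P2 via (15.895,63.335): [(17.6666, 63.3889) (0, 60.0684) (0, 26.6918) (19, 16.7978) (19, 63.4295)]  |A|=761.9334
5. ⊥bis P4·P3 via (10.69,52.225): [(0, 48.1975) (0, 26.6918) (19, 16.7978) (19, 55.3559)]  |A|=570.605
6. ⊥bis P4·P5 via (15.675,51.6): [(7.5693, 51.0493) (0, 48.1975) (0, 26.6918) (19, 16.7978) (19, 51.8259)]  |A|=550.4302
7. canonical 5-gon: [(7.5693, 51.0493) (0, 48.1975) (0, 26.6918) (19, 16.7978) (19, 51.8259)]
8. shoelace: 550.4302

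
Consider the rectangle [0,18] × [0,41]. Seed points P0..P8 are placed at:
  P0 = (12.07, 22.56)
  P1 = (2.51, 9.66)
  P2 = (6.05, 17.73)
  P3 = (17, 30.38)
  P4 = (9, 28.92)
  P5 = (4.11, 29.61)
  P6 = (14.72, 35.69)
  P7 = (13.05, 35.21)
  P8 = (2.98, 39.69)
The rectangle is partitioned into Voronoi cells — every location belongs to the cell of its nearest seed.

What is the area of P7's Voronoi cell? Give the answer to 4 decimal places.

1. box [0,18]×[0,41]: [(0, 0) (18, 0) (18, 41) (0, 41)]
2. ⊥bis P7·P0 via (12.56,28.885): [(0, 29.858) (18, 28.4636) (18, 41) (0, 41)]  |A|=213.1057
3. ⊥bis P7·P1 via (7.78,22.435): [(0, 29.858) (18, 28.4636) (18, 41) (0, 41)]  |A|=213.1057
4. ⊥bis P7·P2 via (9.55,26.47): [(0, 30.2944) (1.351, 29.7534) (18, 28.4636) (18, 41) (0, 41)]  |A|=212.811
5. ⊥bis P7·P3 via (15.025,32.795): [(0, 30.2944) (1.351, 29.7534) (10.4443, 29.0489) (18, 35.228) (18, 41) (0, 41)]  |A|=187.2561
6. ⊥bis P7·P4 via (11.025,32.065): [(0, 39.1638) (12.7636, 30.9456) (18, 35.228) (18, 41) (0, 41)]  |A|=117.3207
7. ⊥bis P7·P5 via (8.58,32.41): [(7.2895, 34.4702) (12.7636, 30.9456) (18, 35.228) (18, 41) (3.1992, 41)]  |A|=100.1829
8. ⊥bis P7·P6 via (13.885,35.45): [(7.2895, 34.4702) (12.7636, 30.9456) (14.7198, 32.5454) (12.2898, 41) (3.1992, 41)]  |A|=66.5777
9. ⊥bis P7·P8 via (8.015,37.45): [(6.9386, 35.0304) (7.2895, 34.4702) (12.7636, 30.9456) (14.7198, 32.5454) (12.2898, 41) (9.5943, 41)]  |A|=47.4897
10. canonical 6-gon: [(6.9386, 35.0304) (7.2895, 34.4702) (12.7636, 30.9456) (14.7198, 32.5454) (12.2898, 41) (9.5943, 41)]
11. shoelace: 47.4897

Area of P7's cell: 47.4897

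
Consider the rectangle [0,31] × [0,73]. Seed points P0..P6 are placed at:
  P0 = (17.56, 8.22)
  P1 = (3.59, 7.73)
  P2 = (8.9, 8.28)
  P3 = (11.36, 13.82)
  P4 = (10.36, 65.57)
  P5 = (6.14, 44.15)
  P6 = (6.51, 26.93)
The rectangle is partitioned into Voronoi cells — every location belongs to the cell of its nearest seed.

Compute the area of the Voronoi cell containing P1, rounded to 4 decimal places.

Area of P1's cell: 101.9835

1. box [0,31]×[0,73]: [(0, 0) (31, 0) (31, 73) (0, 73)]
2. ⊥bis P1·P0 via (10.575,7.975): [(0, 0) (10.8547, 0) (8.2942, 73) (0, 73)]  |A|=698.9371
3. ⊥bis P1·P2 via (6.245,8.005): [(0, 68.2976) (0, 0) (7.0741, 0)]  |A|=241.5736
4. ⊥bis P1·P3 via (7.475,10.775): [(5.7271, 13.0051) (0, 20.3121) (0, 0) (7.0741, 0)]  |A|=104.1645
5. ⊥bis P1·P4 via (6.975,36.65): [(5.7271, 13.0051) (0, 20.3121) (0, 0) (7.0741, 0)]  |A|=104.1645
6. ⊥bis P1·P5 via (4.865,25.94): [(5.7271, 13.0051) (0, 20.3121) (0, 0) (7.0741, 0)]  |A|=104.1645
7. ⊥bis P1·P6 via (5.05,17.33): [(5.7271, 13.0051) (1.9702, 17.7984) (0, 18.098) (0, 0) (7.0741, 0)]  |A|=101.9835
8. canonical 5-gon: [(5.7271, 13.0051) (1.9702, 17.7984) (0, 18.098) (0, 0) (7.0741, 0)]
9. shoelace: 101.9835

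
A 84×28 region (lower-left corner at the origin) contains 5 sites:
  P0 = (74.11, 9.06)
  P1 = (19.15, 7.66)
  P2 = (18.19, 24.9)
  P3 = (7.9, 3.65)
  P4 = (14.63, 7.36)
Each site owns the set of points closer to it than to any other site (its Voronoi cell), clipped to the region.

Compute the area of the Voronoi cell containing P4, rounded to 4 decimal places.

Area of P4's cell: 126.7312

1. box [0,84]×[0,28]: [(0, 0) (84, 0) (84, 28) (0, 28)]
2. ⊥bis P4·P0 via (44.37,8.21): [(0, 0) (44.6047, 0) (43.8044, 28) (0, 28)]  |A|=1237.7264
3. ⊥bis P4·P1 via (16.89,7.51): [(0, 0) (17.3885, 0) (15.53, 28) (0, 28)]  |A|=460.8589
4. ⊥bis P4·P2 via (16.41,16.13): [(0, 19.4606) (0, 0) (17.3885, 0) (16.3166, 16.149)]  |A|=299.1686
5. ⊥bis P4·P3 via (11.265,5.505): [(4.0217, 18.6444) (14.2997, 0) (17.3885, 0) (16.3166, 16.149)]  |A|=126.7312
6. canonical 4-gon: [(4.0217, 18.6444) (14.2997, 0) (17.3885, 0) (16.3166, 16.149)]
7. shoelace: 126.7312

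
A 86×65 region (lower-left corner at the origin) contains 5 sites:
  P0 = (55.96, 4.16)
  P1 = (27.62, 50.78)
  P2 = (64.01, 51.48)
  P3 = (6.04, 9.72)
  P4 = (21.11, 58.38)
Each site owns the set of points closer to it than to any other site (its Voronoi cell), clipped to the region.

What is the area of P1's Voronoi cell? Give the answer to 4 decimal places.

1. box [0,86]×[0,65]: [(0, 0) (86, 0) (86, 65) (0, 65)]
2. ⊥bis P1·P0 via (41.79,27.47): [(0, 2.0661) (86, 54.345) (86, 65) (0, 65)]  |A|=3164.3226
3. ⊥bis P1·P2 via (45.815,51.13): [(0, 2.0661) (46.2183, 30.162) (45.5482, 65) (0, 65)]  |A|=2247.7546
4. ⊥bis P1·P3 via (16.83,30.25): [(0, 39.0954) (32.6691, 21.9254) (46.2183, 30.162) (45.5482, 65) (0, 65)]  |A|=1642.8993
5. ⊥bis P1·P4 via (24.365,54.58): [(3.8968, 37.0473) (32.6691, 21.9254) (46.2183, 30.162) (45.5482, 65) (36.5297, 65)]  |A|=1081.8765
6. canonical 5-gon: [(3.8968, 37.0473) (32.6691, 21.9254) (46.2183, 30.162) (45.5482, 65) (36.5297, 65)]
7. shoelace: 1081.8765

Area of P1's cell: 1081.8765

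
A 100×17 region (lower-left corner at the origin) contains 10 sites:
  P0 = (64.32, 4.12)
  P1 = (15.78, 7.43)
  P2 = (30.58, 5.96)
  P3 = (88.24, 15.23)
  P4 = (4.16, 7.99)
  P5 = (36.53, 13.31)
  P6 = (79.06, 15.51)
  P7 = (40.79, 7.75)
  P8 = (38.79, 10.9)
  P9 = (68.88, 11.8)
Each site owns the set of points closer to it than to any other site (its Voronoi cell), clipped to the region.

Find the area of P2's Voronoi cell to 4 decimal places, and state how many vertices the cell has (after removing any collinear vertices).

Area of P2's cell: 161.8626 (6 vertices)

1. box [0,100]×[0,17]: [(0, 0) (100, 0) (100, 17) (0, 17)]
2. ⊥bis P2·P0 via (47.45,5.04): [(0, 0) (47.1751, 0) (48.1022, 17) (0, 17)]  |A|=809.8577
3. ⊥bis P2·P1 via (23.18,6.695): [(22.515, 0) (47.1751, 0) (48.1022, 17) (24.2035, 17)]  |A|=412.75
4. ⊥bis P2·P3 via (59.41,10.595): [(22.515, 0) (47.1751, 0) (48.1022, 17) (24.2035, 17)]  |A|=412.75
5. ⊥bis P2·P4 via (17.37,6.975): [(22.515, 0) (47.1751, 0) (48.1022, 17) (24.2035, 17)]  |A|=412.75
6. ⊥bis P2·P5 via (33.555,9.635): [(22.515, 0) (45.4571, 0) (24.4571, 17) (24.2035, 17)]  |A|=197.1622
7. ⊥bis P2·P6 via (54.82,10.735): [(22.515, 0) (45.4571, 0) (24.4571, 17) (24.2035, 17)]  |A|=197.1622
8. ⊥bis P2·P7 via (35.685,6.855): [(22.515, 0) (36.8868, 0) (35.4693, 8.0853) (24.4571, 17) (24.2035, 17)]  |A|=162.5156
9. ⊥bis P2·P8 via (34.685,8.43): [(22.515, 0) (36.8868, 0) (35.7065, 6.7323) (34.3445, 8.9959) (24.4571, 17) (24.2035, 17)]  |A|=161.8626
10. ⊥bis P2·P9 via (49.73,8.88): [(22.515, 0) (36.8868, 0) (35.7065, 6.7323) (34.3445, 8.9959) (24.4571, 17) (24.2035, 17)]  |A|=161.8626
11. canonical 6-gon: [(22.515, 0) (36.8868, 0) (35.7065, 6.7323) (34.3445, 8.9959) (24.4571, 17) (24.2035, 17)]
12. shoelace: 161.8626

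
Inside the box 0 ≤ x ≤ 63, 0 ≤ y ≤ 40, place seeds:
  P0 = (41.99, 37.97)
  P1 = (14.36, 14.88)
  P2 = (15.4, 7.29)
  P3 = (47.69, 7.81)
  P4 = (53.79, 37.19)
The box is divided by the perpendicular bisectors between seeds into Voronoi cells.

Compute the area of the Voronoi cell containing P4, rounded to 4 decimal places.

1. box [0,63]×[0,40]: [(0, 0) (63, 0) (63, 40) (0, 40)]
2. ⊥bis P4·P0 via (47.89,37.58): [(45.4059, 0) (63, 0) (63, 40) (48.05, 40)]  |A|=650.8827
3. ⊥bis P4·P1 via (34.075,26.035): [(45.7616, 5.3805) (48.8059, 0) (63, 0) (63, 40) (48.05, 40)]  |A|=641.7357
4. ⊥bis P4·P2 via (34.595,22.24): [(45.9152, 7.7054) (51.9166, 0) (63, 0) (63, 40) (48.05, 40)]  |A|=625.7989
5. ⊥bis P4·P3 via (50.74,22.5): [(46.9453, 23.2879) (63, 19.9545) (63, 40) (48.05, 40)]  |A|=285.8358
6. canonical 4-gon: [(46.9453, 23.2879) (63, 19.9545) (63, 40) (48.05, 40)]
7. shoelace: 285.8358

Area of P4's cell: 285.8358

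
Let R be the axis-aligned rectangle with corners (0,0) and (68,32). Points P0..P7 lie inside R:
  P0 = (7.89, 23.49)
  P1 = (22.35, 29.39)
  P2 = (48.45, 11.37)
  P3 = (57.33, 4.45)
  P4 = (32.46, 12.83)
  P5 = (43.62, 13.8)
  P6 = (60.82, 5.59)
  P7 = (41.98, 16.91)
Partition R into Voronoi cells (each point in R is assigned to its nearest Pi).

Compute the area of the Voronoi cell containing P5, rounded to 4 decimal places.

Area of P5's cell: 78.8708

1. box [0,68]×[0,32]: [(0, 0) (68, 0) (68, 32) (0, 32)]
2. ⊥bis P5·P0 via (25.755,18.645): [(20.6985, 0) (68, 0) (68, 32) (29.3769, 32)]  |A|=1374.7944
3. ⊥bis P5·P1 via (32.985,21.595): [(22.7786, 7.67) (20.6985, 0) (68, 0) (68, 32) (40.6114, 32)]  |A|=1238.1263
4. ⊥bis P5·P2 via (46.035,12.585): [(22.7786, 7.67) (20.6985, 0) (39.7034, 0) (55.8028, 32) (40.6114, 32)]  |A|=590.2257
5. ⊥bis P5·P3 via (50.475,9.125): [(22.7786, 7.67) (20.6985, 0) (39.7034, 0) (55.8028, 32) (40.6114, 32)]  |A|=590.2257
6. ⊥bis P5·P4 via (38.04,13.315): [(36.8607, 26.8828) (39.1973, 0) (39.7034, 0) (55.8028, 32) (40.6114, 32)]  |A|=307.5528
7. ⊥bis P5·P6 via (52.22,9.695): [(36.8607, 26.8828) (39.1973, 0) (39.7034, 0) (55.8028, 32) (40.6114, 32)]  |A|=307.5528
8. ⊥bis P5·P7 via (42.8,15.355): [(38.0791, 12.8655) (39.1973, 0) (39.7034, 0) (49.1, 18.6772)]  |A|=78.8708
9. canonical 4-gon: [(38.0791, 12.8655) (39.1973, 0) (39.7034, 0) (49.1, 18.6772)]
10. shoelace: 78.8708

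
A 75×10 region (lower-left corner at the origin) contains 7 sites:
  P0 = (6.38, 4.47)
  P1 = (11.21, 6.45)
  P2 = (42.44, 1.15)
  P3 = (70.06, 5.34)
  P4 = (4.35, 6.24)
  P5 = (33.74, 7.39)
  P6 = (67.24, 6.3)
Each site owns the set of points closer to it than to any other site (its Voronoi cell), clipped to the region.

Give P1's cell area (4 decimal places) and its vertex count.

1. box [0,75]×[0,10]: [(0, 0) (75, 0) (75, 10) (0, 10)]
2. ⊥bis P1·P0 via (8.795,5.46): [(11.0333, 0) (75, 0) (75, 10) (6.9339, 10)]  |A|=660.1643
3. ⊥bis P1·P2 via (26.825,3.8): [(11.0333, 0) (26.1801, 0) (27.8772, 10) (6.9339, 10)]  |A|=180.4508
4. ⊥bis P1·P3 via (40.635,5.895): [(11.0333, 0) (26.1801, 0) (27.8772, 10) (6.9339, 10)]  |A|=180.4508
5. ⊥bis P1·P4 via (7.78,6.345): [(7.7274, 8.0644) (11.0333, 0) (26.1801, 0) (27.8772, 10) (7.6681, 10)]  |A|=179.7402
6. ⊥bis P1·P5 via (22.475,6.92): [(7.7274, 8.0644) (11.0333, 0) (22.7637, 0) (22.3465, 10) (7.6681, 10)]  |A|=135.0048
7. ⊥bis P1·P6 via (39.225,6.375): [(7.7274, 8.0644) (11.0333, 0) (22.7637, 0) (22.3465, 10) (7.6681, 10)]  |A|=135.0048
8. canonical 5-gon: [(7.7274, 8.0644) (11.0333, 0) (22.7637, 0) (22.3465, 10) (7.6681, 10)]
9. shoelace: 135.0048

Area of P1's cell: 135.0048 (5 vertices)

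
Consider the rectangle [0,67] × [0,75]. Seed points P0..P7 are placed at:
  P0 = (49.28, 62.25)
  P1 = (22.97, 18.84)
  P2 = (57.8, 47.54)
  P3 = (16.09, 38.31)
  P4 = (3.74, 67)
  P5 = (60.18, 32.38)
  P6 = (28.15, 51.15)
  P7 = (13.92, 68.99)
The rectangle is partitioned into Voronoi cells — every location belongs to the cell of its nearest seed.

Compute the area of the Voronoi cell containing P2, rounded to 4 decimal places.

1. box [0,67]×[0,75]: [(0, 0) (67, 0) (67, 75) (0, 75)]
2. ⊥bis P2·P0 via (53.54,54.895): [(0, 23.8847) (0, 0) (67, 0) (67, 62.691)]  |A|=2900.2877
3. ⊥bis P2·P1 via (40.385,33.19): [(32.5282, 42.725) (67, 0.8903) (67, 62.691)]  |A|=1065.1917
4. ⊥bis P2·P3 via (36.945,42.925): [(36.4824, 45.0153) (38.6272, 35.3233) (67, 0.8903) (67, 62.691)]  |A|=1043.573
5. ⊥bis P2·P4 via (30.77,57.27): [(36.4824, 45.0153) (38.6272, 35.3233) (67, 0.8903) (67, 62.691)]  |A|=1043.573
6. ⊥bis P2·P5 via (58.99,39.96): [(36.4824, 45.0153) (38.3192, 36.7149) (67, 41.2175) (67, 62.691)]  |A|=450.8261
7. ⊥bis P2·P6 via (42.975,49.345): [(42.9004, 48.7326) (41.498, 37.2139) (67, 41.2175) (67, 62.691)]  |A|=402.8184
8. ⊥bis P2·P7 via (35.86,58.265): [(42.9004, 48.7326) (41.498, 37.2139) (67, 41.2175) (67, 62.691)]  |A|=402.8184
9. canonical 4-gon: [(42.9004, 48.7326) (41.498, 37.2139) (67, 41.2175) (67, 62.691)]
10. shoelace: 402.8184

Area of P2's cell: 402.8184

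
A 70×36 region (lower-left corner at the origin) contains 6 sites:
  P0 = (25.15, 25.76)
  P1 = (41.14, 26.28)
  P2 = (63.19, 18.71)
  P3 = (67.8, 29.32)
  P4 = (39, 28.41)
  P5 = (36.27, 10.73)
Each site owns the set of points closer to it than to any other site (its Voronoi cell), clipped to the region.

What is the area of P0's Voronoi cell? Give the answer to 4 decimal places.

Area of P0's cell: 901.6673

1. box [0,70]×[0,36]: [(0, 0) (70, 0) (70, 36) (0, 36)]
2. ⊥bis P0·P1 via (33.145,26.02): [(0, 0) (33.9912, 0) (32.8204, 36) (0, 36)]  |A|=1202.6093
3. ⊥bis P0·P2 via (44.17,22.235): [(0, 0) (33.9912, 0) (32.8204, 36) (0, 36)]  |A|=1202.6093
4. ⊥bis P0·P3 via (46.475,27.54): [(0, 0) (33.9912, 0) (32.8204, 36) (0, 36)]  |A|=1202.6093
5. ⊥bis P0·P4 via (32.075,27.085): [(0, 0) (33.9912, 0) (33.3224, 20.5657) (30.3692, 36) (0, 36)]  |A|=1183.6929
6. ⊥bis P0·P5 via (30.71,18.245): [(0, 0) (6.0497, 0) (33.3347, 20.1869) (33.3224, 20.5657) (30.3692, 36) (0, 36)]  |A|=901.6673
7. canonical 6-gon: [(0, 0) (6.0497, 0) (33.3347, 20.1869) (33.3224, 20.5657) (30.3692, 36) (0, 36)]
8. shoelace: 901.6673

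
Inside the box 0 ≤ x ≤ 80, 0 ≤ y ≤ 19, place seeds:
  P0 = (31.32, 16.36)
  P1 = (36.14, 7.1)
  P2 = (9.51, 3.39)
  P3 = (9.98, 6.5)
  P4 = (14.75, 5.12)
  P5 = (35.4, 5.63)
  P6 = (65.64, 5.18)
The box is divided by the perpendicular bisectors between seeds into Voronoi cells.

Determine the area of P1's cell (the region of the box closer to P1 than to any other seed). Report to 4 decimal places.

1. box [0,80]×[0,19]: [(0, 0) (80, 0) (80, 19) (0, 19)]
2. ⊥bis P1·P0 via (33.73,11.73): [(11.1948, 0) (80, 0) (80, 19) (47.6968, 19)]  |A|=960.5296
3. ⊥bis P1·P2 via (22.825,5.245): [(22.7199, 5.9991) (23.5557, 0) (80, 0) (80, 19) (47.6968, 19)]  |A|=923.4526
4. ⊥bis P1·P3 via (23.06,6.8): [(23.0741, 6.1834) (23.149, 2.9193) (23.5557, 0) (80, 0) (80, 19) (47.6968, 19)]  |A|=922.8676
5. ⊥bis P1·P4 via (25.445,6.11): [(25.3295, 7.3574) (26.0106, 0) (80, 0) (80, 19) (47.6968, 19)]  |A|=906.0267
6. ⊥bis P1·P5 via (35.77,6.365): [(29.4933, 9.5247) (48.414, 0) (80, 0) (80, 19) (47.6968, 19)]  |A|=783.2785
7. ⊥bis P1·P6 via (50.89,6.14): [(29.4933, 9.5247) (48.414, 0) (50.4904, 0) (51.727, 19) (47.6968, 19)]  |A|=234.3435
8. canonical 5-gon: [(29.4933, 9.5247) (48.414, 0) (50.4904, 0) (51.727, 19) (47.6968, 19)]
9. shoelace: 234.3435

Area of P1's cell: 234.3435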